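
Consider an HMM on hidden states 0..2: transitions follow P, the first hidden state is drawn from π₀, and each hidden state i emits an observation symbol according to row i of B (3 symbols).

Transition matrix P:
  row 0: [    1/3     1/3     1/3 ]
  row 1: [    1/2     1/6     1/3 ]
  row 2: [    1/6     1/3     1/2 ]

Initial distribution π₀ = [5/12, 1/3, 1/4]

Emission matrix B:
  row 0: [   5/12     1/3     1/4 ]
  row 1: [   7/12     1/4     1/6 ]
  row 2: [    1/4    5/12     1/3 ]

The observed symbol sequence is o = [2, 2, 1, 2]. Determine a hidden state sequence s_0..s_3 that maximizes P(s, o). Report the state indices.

path = [2, 2, 2, 2]

t=0: δ = [1.042e-01, 5.556e-02, 8.333e-02]  (obs o_0=2)
t=1: δ = [8.681e-03, 5.787e-03, 1.389e-02]  ψ = [0, 0, 2]  (obs o_1=2)
t=2: δ = [9.645e-04, 1.157e-03, 2.894e-03]  ψ = [0, 2, 2]  (obs o_2=1)
t=3: δ = [1.447e-04, 1.608e-04, 4.823e-04]  ψ = [1, 2, 2]  (obs o_3=2)
backtrack: best end state = 2; path = [2, 2, 2, 2]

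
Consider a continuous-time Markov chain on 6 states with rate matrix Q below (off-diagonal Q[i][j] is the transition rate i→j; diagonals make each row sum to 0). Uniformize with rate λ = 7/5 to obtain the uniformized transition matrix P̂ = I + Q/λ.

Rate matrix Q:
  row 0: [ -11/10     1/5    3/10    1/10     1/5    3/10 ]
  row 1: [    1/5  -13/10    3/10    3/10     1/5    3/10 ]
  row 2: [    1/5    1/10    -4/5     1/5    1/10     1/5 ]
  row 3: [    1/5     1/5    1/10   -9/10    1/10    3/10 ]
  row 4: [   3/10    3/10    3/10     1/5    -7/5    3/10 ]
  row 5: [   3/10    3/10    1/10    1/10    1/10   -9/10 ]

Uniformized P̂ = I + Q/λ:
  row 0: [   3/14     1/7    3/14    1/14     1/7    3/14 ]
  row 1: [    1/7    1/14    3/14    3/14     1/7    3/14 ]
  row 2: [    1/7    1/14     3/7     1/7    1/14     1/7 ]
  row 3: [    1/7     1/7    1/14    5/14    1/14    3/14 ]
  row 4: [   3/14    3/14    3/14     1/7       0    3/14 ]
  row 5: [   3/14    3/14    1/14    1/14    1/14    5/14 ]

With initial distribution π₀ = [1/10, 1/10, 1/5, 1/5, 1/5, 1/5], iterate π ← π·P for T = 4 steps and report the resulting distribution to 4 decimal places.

π = [0.1785, 0.1413, 0.2014, 0.1574, 0.0880, 0.2333]

t=0: π = [0.1000, 0.1000, 0.2000, 0.2000, 0.2000, 0.2000]
t=1: π = [0.1786, 0.1500, 0.2000, 0.1714, 0.0714, 0.2286]
t=2: π = [0.1770, 0.1393, 0.2000, 0.1612, 0.0898, 0.2327]
t=3: π = [0.1785, 0.1417, 0.2009, 0.1581, 0.0876, 0.2332]
t=4: π = [0.1785, 0.1413, 0.2014, 0.1574, 0.0880, 0.2333]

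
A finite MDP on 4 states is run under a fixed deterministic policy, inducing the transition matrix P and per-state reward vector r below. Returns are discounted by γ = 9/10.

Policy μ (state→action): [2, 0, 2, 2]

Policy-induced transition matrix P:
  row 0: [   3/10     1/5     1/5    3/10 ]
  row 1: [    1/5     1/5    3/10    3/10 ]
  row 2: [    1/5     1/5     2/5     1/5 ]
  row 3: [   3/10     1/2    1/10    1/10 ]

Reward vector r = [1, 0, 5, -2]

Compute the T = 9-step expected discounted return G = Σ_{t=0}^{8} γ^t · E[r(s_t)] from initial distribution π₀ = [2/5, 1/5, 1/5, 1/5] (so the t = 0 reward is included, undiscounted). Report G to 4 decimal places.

G = 6.3621

t=0: π = [0.4000, 0.2000, 0.2000, 0.2000], E[r] = 1.0000, γ^t·E[r] = 1.000000, running G = 1.000000
t=1: π = [0.2600, 0.2600, 0.2400, 0.2400], E[r] = 0.9800, γ^t·E[r] = 0.882000, running G = 1.882000
t=2: π = [0.2500, 0.2720, 0.2500, 0.2280], E[r] = 1.0440, γ^t·E[r] = 0.845640, running G = 2.727640
t=3: π = [0.2478, 0.2684, 0.2544, 0.2294], E[r] = 1.0610, γ^t·E[r] = 0.773469, running G = 3.501109
t=4: π = [0.2477, 0.2688, 0.2548, 0.2287], E[r] = 1.0643, γ^t·E[r] = 0.698261, running G = 4.199370
t=5: π = [0.2476, 0.2686, 0.2550, 0.2288], E[r] = 1.0649, γ^t·E[r] = 0.628823, running G = 4.828193
t=6: π = [0.2476, 0.2686, 0.2550, 0.2287], E[r] = 1.0650, γ^t·E[r] = 0.566001, running G = 5.394194
t=7: π = [0.2476, 0.2686, 0.2550, 0.2288], E[r] = 1.0651, γ^t·E[r] = 0.509412, running G = 5.903606
t=8: π = [0.2476, 0.2686, 0.2550, 0.2288], E[r] = 1.0651, γ^t·E[r] = 0.458472, running G = 6.362078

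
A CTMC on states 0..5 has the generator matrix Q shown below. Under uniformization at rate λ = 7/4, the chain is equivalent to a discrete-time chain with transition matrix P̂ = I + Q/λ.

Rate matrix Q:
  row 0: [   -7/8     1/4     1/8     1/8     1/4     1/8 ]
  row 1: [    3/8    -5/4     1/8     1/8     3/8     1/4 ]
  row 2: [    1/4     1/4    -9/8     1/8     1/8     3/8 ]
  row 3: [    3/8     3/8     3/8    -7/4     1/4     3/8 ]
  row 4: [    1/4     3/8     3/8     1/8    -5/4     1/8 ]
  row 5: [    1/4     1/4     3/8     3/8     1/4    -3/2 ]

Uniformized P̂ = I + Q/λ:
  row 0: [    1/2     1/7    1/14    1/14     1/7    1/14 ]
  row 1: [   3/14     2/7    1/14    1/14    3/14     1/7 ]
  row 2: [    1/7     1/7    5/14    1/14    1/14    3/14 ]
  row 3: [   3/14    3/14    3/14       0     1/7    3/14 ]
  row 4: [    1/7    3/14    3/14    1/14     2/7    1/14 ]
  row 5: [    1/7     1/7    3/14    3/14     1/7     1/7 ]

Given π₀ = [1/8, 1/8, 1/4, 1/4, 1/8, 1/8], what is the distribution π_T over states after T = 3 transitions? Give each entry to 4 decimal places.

t=0: π = [0.1250, 0.1250, 0.2500, 0.2500, 0.1250, 0.1250]
t=1: π = [0.2143, 0.1875, 0.2143, 0.0714, 0.1518, 0.1607]
t=2: π = [0.2379, 0.1856, 0.1875, 0.0893, 0.1626, 0.1371]
t=3: π = [0.2474, 0.1874, 0.1806, 0.0846, 0.1660, 0.1340]

π = [0.2474, 0.1874, 0.1806, 0.0846, 0.1660, 0.1340]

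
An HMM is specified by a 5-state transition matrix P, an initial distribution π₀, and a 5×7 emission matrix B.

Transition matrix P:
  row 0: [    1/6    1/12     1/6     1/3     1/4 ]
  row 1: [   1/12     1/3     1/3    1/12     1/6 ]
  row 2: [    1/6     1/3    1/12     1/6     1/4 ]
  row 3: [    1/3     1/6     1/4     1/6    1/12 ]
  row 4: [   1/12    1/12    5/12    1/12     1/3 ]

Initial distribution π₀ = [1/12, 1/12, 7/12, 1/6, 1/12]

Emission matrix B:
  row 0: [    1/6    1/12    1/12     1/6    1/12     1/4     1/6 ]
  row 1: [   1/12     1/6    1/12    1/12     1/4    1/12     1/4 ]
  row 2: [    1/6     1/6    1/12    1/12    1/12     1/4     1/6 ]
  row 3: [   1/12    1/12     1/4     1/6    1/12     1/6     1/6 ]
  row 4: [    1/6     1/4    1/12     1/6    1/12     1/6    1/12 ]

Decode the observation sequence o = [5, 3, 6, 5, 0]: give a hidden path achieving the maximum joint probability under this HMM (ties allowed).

path = [2, 4, 2, 4, 2]

t=0: δ = [2.083e-02, 6.944e-03, 1.458e-01, 2.778e-02, 1.389e-02]  (obs o_0=5)
t=1: δ = [4.051e-03, 4.051e-03, 1.013e-03, 4.051e-03, 6.076e-03]  ψ = [2, 2, 2, 2, 2]  (obs o_1=3)
t=2: δ = [2.251e-04, 3.376e-04, 4.220e-04, 2.251e-04, 1.688e-04]  ψ = [3, 1, 4, 0, 4]  (obs o_2=6)
t=3: δ = [1.875e-05, 1.172e-05, 2.813e-05, 1.250e-05, 1.758e-05]  ψ = [3, 2, 1, 0, 2]  (obs o_3=5)
t=4: δ = [7.814e-07, 7.814e-07, 1.221e-06, 5.210e-07, 1.172e-06]  ψ = [2, 2, 4, 0, 2]  (obs o_4=0)
backtrack: best end state = 2; path = [2, 4, 2, 4, 2]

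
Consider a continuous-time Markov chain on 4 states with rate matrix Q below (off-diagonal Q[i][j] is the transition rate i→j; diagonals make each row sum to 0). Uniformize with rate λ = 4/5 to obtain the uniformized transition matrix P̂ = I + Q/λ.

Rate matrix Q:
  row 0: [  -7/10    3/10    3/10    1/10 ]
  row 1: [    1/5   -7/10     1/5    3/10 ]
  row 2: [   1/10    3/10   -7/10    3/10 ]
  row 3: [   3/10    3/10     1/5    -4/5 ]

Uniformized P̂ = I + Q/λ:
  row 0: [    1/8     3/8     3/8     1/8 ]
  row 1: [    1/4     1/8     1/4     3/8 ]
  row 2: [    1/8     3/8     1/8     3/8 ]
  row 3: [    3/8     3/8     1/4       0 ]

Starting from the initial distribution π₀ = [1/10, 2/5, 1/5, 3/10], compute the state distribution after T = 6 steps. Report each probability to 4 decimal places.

π = [0.2207, 0.3000, 0.2467, 0.2326]

t=0: π = [0.1000, 0.4000, 0.2000, 0.3000]
t=1: π = [0.2500, 0.2750, 0.2375, 0.2375]
t=2: π = [0.2188, 0.3063, 0.2516, 0.2234]
t=3: π = [0.2191, 0.2984, 0.2459, 0.2365]
t=4: π = [0.2214, 0.3004, 0.2467, 0.2315]
t=5: π = [0.2204, 0.2999, 0.2468, 0.2328]
t=6: π = [0.2207, 0.3000, 0.2467, 0.2326]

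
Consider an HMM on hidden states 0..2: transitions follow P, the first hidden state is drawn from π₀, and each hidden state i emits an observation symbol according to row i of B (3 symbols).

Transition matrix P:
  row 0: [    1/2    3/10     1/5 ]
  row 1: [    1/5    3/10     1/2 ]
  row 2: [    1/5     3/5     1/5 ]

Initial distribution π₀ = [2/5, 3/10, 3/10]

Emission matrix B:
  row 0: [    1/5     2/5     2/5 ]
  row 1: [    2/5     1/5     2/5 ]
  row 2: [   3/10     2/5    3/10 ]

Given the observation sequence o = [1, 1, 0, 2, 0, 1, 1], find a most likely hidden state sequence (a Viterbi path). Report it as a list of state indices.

t=0: δ = [1.600e-01, 6.000e-02, 1.200e-01]  (obs o_0=1)
t=1: δ = [3.200e-02, 1.440e-02, 1.280e-02]  ψ = [0, 2, 0]  (obs o_1=1)
t=2: δ = [3.200e-03, 3.840e-03, 2.160e-03]  ψ = [0, 0, 1]  (obs o_2=0)
t=3: δ = [6.400e-04, 5.184e-04, 5.760e-04]  ψ = [0, 2, 1]  (obs o_3=2)
t=4: δ = [6.400e-05, 1.382e-04, 7.776e-05]  ψ = [0, 2, 1]  (obs o_4=0)
t=5: δ = [1.280e-05, 9.331e-06, 2.765e-05]  ψ = [0, 2, 1]  (obs o_5=1)
t=6: δ = [2.560e-06, 3.318e-06, 2.212e-06]  ψ = [0, 2, 2]  (obs o_6=1)
backtrack: best end state = 1; path = [0, 0, 1, 2, 1, 2, 1]

path = [0, 0, 1, 2, 1, 2, 1]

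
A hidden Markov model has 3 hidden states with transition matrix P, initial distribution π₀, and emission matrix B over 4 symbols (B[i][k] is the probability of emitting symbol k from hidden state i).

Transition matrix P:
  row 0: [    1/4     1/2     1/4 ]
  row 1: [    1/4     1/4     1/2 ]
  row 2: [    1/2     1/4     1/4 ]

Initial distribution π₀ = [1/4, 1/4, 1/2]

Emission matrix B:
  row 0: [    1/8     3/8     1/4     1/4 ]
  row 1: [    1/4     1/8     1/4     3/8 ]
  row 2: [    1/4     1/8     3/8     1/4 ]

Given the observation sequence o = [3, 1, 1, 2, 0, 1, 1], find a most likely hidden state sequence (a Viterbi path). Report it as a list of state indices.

t=0: δ = [6.250e-02, 9.375e-02, 1.250e-01]  (obs o_0=3)
t=1: δ = [2.344e-02, 3.906e-03, 5.859e-03]  ψ = [2, 0, 1]  (obs o_1=1)
t=2: δ = [2.197e-03, 1.465e-03, 7.324e-04]  ψ = [0, 0, 0]  (obs o_2=1)
t=3: δ = [1.373e-04, 2.747e-04, 2.747e-04]  ψ = [0, 0, 1]  (obs o_3=2)
t=4: δ = [1.717e-05, 1.717e-05, 3.433e-05]  ψ = [2, 0, 1]  (obs o_4=0)
t=5: δ = [6.437e-06, 1.073e-06, 1.073e-06]  ψ = [2, 0, 1]  (obs o_5=1)
t=6: δ = [6.035e-07, 4.023e-07, 2.012e-07]  ψ = [0, 0, 0]  (obs o_6=1)
backtrack: best end state = 0; path = [2, 0, 0, 1, 2, 0, 0]

path = [2, 0, 0, 1, 2, 0, 0]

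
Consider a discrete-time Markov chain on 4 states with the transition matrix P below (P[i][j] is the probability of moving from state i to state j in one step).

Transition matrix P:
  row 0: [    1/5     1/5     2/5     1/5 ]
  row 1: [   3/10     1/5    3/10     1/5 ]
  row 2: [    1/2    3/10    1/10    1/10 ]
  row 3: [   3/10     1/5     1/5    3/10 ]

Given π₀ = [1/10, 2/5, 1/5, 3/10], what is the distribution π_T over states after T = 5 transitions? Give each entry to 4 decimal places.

t=0: π = [0.1000, 0.4000, 0.2000, 0.3000]
t=1: π = [0.3300, 0.2200, 0.2400, 0.2100]
t=2: π = [0.3150, 0.2240, 0.2640, 0.1970]
t=3: π = [0.3213, 0.2264, 0.2590, 0.1933]
t=4: π = [0.3197, 0.2259, 0.2610, 0.1934]
t=5: π = [0.3202, 0.2261, 0.2604, 0.1932]

π = [0.3202, 0.2261, 0.2604, 0.1932]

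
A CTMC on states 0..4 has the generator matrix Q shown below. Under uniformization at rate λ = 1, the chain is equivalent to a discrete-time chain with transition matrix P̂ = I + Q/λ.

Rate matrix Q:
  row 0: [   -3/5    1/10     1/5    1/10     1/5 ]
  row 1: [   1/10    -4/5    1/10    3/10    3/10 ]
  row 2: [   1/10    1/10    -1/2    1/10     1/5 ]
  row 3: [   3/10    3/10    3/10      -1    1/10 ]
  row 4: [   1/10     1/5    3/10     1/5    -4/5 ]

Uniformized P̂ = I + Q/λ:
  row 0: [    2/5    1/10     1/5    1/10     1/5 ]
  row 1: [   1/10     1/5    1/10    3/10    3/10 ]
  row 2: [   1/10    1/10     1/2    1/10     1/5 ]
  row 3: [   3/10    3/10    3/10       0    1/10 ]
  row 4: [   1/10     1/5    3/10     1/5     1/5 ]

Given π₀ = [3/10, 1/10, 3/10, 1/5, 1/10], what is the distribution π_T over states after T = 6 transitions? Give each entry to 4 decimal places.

π = [0.1827, 0.1645, 0.3110, 0.1392, 0.2025]

t=0: π = [0.3000, 0.1000, 0.3000, 0.2000, 0.1000]
t=1: π = [0.2300, 0.1600, 0.3100, 0.1100, 0.1900]
t=2: π = [0.1910, 0.1570, 0.3070, 0.1400, 0.2050]
t=3: π = [0.1853, 0.1642, 0.3109, 0.1379, 0.2017]
t=4: π = [0.1832, 0.1642, 0.3108, 0.1392, 0.2026]
t=5: π = [0.1828, 0.1645, 0.3110, 0.1392, 0.2025]
t=6: π = [0.1827, 0.1645, 0.3110, 0.1392, 0.2025]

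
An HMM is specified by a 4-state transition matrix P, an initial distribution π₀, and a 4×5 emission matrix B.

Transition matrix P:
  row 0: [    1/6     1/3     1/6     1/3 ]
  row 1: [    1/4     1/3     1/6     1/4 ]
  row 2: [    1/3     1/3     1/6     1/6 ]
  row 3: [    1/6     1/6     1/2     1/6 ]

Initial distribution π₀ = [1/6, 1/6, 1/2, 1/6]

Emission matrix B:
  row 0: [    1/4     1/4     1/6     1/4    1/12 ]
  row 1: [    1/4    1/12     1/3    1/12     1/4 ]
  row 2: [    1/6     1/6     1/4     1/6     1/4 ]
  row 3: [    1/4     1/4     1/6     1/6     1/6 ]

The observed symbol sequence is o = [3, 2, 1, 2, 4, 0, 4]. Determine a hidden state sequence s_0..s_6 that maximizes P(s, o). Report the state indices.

path = [2, 1, 3, 2, 1, 3, 2]

t=0: δ = [4.167e-02, 1.389e-02, 8.333e-02, 2.778e-02]  (obs o_0=3)
t=1: δ = [4.630e-03, 9.259e-03, 3.472e-03, 2.315e-03]  ψ = [2, 2, 2, 0]  (obs o_1=2)
t=2: δ = [5.787e-04, 2.572e-04, 2.572e-04, 5.787e-04]  ψ = [1, 1, 1, 1]  (obs o_2=1)
t=3: δ = [1.608e-05, 6.430e-05, 7.234e-05, 3.215e-05]  ψ = [0, 0, 3, 0]  (obs o_3=2)
t=4: δ = [2.009e-06, 6.028e-06, 4.019e-06, 2.679e-06]  ψ = [2, 2, 3, 1]  (obs o_4=4)
t=5: δ = [3.768e-07, 5.023e-07, 2.233e-07, 3.768e-07]  ψ = [1, 1, 3, 1]  (obs o_5=0)
t=6: δ = [1.047e-08, 4.186e-08, 4.710e-08, 2.093e-08]  ψ = [1, 1, 3, 0]  (obs o_6=4)
backtrack: best end state = 2; path = [2, 1, 3, 2, 1, 3, 2]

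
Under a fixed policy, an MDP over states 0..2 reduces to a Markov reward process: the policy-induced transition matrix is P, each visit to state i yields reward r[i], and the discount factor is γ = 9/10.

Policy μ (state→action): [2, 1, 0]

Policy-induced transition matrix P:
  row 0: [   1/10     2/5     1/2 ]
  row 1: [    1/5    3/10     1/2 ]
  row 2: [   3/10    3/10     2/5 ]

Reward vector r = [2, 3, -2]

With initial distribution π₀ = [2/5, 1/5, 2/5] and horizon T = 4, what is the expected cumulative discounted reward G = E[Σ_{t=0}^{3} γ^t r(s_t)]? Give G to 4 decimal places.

t=0: π = [0.4000, 0.2000, 0.4000], E[r] = 0.6000, γ^t·E[r] = 0.600000, running G = 0.600000
t=1: π = [0.2000, 0.3400, 0.4600], E[r] = 0.5000, γ^t·E[r] = 0.450000, running G = 1.050000
t=2: π = [0.2260, 0.3200, 0.4540], E[r] = 0.5040, γ^t·E[r] = 0.408240, running G = 1.458240
t=3: π = [0.2228, 0.3226, 0.4546], E[r] = 0.5042, γ^t·E[r] = 0.367562, running G = 1.825802

G = 1.8258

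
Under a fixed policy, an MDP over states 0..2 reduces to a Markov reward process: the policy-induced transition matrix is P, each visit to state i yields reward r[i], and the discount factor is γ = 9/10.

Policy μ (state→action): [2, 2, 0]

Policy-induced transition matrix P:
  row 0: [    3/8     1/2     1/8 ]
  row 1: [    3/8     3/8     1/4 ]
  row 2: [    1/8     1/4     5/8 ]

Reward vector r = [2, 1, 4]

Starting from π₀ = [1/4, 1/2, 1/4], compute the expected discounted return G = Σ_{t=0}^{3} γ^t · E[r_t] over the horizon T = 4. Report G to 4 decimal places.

t=0: π = [0.2500, 0.5000, 0.2500], E[r] = 2.0000, γ^t·E[r] = 2.000000, running G = 2.000000
t=1: π = [0.3125, 0.3750, 0.3125], E[r] = 2.2500, γ^t·E[r] = 2.025000, running G = 4.025000
t=2: π = [0.2969, 0.3750, 0.3281], E[r] = 2.2813, γ^t·E[r] = 1.847813, running G = 5.872813
t=3: π = [0.2930, 0.3711, 0.3359], E[r] = 2.3008, γ^t·E[r] = 1.677270, running G = 7.550082

G = 7.5501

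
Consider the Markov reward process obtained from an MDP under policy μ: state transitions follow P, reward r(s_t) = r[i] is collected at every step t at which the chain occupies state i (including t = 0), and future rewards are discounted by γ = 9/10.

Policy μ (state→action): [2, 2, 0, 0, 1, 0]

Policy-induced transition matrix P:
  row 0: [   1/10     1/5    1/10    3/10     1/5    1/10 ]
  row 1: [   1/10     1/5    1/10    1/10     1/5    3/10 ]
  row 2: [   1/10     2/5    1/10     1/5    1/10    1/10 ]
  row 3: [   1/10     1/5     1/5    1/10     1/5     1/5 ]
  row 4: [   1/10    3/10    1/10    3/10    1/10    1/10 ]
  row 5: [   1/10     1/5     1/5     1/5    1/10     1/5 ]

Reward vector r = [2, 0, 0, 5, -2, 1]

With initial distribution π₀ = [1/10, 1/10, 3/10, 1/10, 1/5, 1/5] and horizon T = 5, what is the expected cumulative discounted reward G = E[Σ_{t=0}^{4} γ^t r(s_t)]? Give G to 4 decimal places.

G = 3.6738

t=0: π = [0.1000, 0.1000, 0.3000, 0.1000, 0.2000, 0.2000], E[r] = 0.5000, γ^t·E[r] = 0.500000, running G = 0.500000
t=1: π = [0.1000, 0.2800, 0.1300, 0.2100, 0.1300, 0.1500], E[r] = 1.1400, γ^t·E[r] = 1.026000, running G = 1.526000
t=2: π = [0.1000, 0.2390, 0.1360, 0.1740, 0.1590, 0.1920], E[r] = 0.9440, γ^t·E[r] = 0.764640, running G = 2.290640
t=3: π = [0.1000, 0.2431, 0.1366, 0.1846, 0.1513, 0.1844], E[r] = 1.0048, γ^t·E[r] = 0.732499, running G = 3.023139
t=4: π = [0.1000, 0.2425, 0.1369, 0.1824, 0.1528, 0.1855], E[r] = 0.9918, γ^t·E[r] = 0.650707, running G = 3.673846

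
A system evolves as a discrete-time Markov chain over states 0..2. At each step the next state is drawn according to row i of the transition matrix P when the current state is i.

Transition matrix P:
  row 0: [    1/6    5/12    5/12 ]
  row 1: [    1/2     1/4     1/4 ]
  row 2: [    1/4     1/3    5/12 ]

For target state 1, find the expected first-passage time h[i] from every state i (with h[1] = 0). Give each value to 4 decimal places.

h = [2.6182, 0.0000, 2.8364]

First-step conditioning: h[1] = 0; for i ≠ 1, h[i] = 1 + Σ_k P[i][k]·h[k].
  h[0] = 1 + 1/6·h[0] + 5/12·h[2]
  h[2] = 1 + 1/4·h[0] + 5/12·h[2]
Solving the 2×2 linear system over states ≠ 1 gives exactly h = [144/55, 0, 156/55] (h[1] = 0 is the target).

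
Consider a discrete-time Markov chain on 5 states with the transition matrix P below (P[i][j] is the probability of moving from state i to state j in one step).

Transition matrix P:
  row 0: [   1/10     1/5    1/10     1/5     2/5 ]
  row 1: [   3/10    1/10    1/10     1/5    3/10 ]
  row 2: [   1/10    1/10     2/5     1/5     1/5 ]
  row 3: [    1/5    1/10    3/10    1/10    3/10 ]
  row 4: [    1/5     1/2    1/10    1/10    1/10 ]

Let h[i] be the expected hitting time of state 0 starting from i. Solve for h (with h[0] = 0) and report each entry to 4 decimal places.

First-step conditioning: h[0] = 0; for i ≠ 0, h[i] = 1 + Σ_k P[i][k]·h[k].
  h[1] = 1 + 1/10·h[1] + 1/10·h[2] + 1/5·h[3] + 3/10·h[4]
  h[2] = 1 + 1/10·h[1] + 2/5·h[2] + 1/5·h[3] + 1/5·h[4]
  h[3] = 1 + 1/10·h[1] + 3/10·h[2] + 1/10·h[3] + 3/10·h[4]
  h[4] = 1 + 1/2·h[1] + 1/10·h[2] + 1/10·h[3] + 1/10·h[4]
Solving the 4×4 linear system over states ≠ 0 gives exactly h = [0, 4610/1027, 5880/1027, 5260/1027, 380/79] (h[0] = 0 is the target).

h = [0.0000, 4.4888, 5.7254, 5.1217, 4.8101]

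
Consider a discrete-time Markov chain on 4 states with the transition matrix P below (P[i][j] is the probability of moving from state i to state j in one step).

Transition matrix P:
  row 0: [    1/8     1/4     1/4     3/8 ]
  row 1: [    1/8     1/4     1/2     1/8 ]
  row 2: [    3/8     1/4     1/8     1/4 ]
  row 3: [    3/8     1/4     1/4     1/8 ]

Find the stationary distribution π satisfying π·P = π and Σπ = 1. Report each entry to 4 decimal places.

π = [0.2500, 0.2500, 0.2778, 0.2222]

Balance equations π_j = Σ_i π_i·P[i][j]:
  π_0 = 1/8·π_0 + 1/8·π_1 + 3/8·π_2 + 3/8·π_3
  π_1 = 1/4·π_0 + 1/4·π_1 + 1/4·π_2 + 1/4·π_3
  π_2 = 1/4·π_0 + 1/2·π_1 + 1/8·π_2 + 1/4·π_3
  normalize: π_0 + π_1 + π_2 + π_3 = 1
Solving the linear system gives exactly π = [1/4, 1/4, 5/18, 2/9].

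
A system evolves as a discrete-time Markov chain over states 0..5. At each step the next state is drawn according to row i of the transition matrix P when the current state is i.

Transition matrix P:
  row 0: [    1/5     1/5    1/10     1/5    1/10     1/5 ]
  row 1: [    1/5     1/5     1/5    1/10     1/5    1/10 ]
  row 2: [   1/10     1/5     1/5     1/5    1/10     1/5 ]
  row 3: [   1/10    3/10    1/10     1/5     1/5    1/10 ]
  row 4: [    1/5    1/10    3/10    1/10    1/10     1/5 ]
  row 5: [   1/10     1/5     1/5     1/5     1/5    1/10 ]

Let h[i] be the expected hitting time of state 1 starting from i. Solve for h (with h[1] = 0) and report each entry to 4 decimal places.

First-step conditioning: h[1] = 0; for i ≠ 1, h[i] = 1 + Σ_k P[i][k]·h[k].
  h[0] = 1 + 1/5·h[0] + 1/10·h[2] + 1/5·h[3] + 1/10·h[4] + 1/5·h[5]
  h[2] = 1 + 1/10·h[0] + 1/5·h[2] + 1/5·h[3] + 1/10·h[4] + 1/5·h[5]
  h[3] = 1 + 1/10·h[0] + 1/10·h[2] + 1/5·h[3] + 1/5·h[4] + 1/10·h[5]
  h[4] = 1 + 1/5·h[0] + 3/10·h[2] + 1/10·h[3] + 1/10·h[4] + 1/5·h[5]
  h[5] = 1 + 1/10·h[0] + 1/5·h[2] + 1/5·h[3] + 1/5·h[4] + 1/10·h[5]
Solving the 5×5 linear system over states ≠ 1 gives exactly h = [3700/759, 0, 3700/759, 10100/2277, 12310/2277, 11210/2277] (h[1] = 0 is the target).

h = [4.8748, 0.0000, 4.8748, 4.4357, 5.4062, 4.9231]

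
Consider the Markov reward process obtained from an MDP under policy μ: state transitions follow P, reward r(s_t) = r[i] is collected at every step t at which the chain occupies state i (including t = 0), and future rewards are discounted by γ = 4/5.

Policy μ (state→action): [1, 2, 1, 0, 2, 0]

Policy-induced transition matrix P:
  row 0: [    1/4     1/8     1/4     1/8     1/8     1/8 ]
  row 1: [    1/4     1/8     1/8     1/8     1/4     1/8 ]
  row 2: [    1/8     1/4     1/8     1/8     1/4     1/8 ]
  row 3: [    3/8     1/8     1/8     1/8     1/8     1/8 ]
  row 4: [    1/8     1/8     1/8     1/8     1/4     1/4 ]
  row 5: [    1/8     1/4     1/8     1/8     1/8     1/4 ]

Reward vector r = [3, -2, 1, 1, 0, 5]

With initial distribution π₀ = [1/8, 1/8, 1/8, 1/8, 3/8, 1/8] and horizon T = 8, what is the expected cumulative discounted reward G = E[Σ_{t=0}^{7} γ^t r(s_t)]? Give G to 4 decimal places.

t=0: π = [0.1250, 0.1250, 0.1250, 0.1250, 0.3750, 0.1250], E[r] = 1.0000, γ^t·E[r] = 1.000000, running G = 1.000000
t=1: π = [0.1875, 0.1563, 0.1406, 0.1250, 0.2031, 0.1875], E[r] = 1.4531, γ^t·E[r] = 1.162500, running G = 2.162500
t=2: π = [0.1992, 0.1660, 0.1484, 0.1250, 0.1875, 0.1738], E[r] = 1.4082, γ^t·E[r] = 0.901250, running G = 3.063750
t=3: π = [0.2019, 0.1653, 0.1499, 0.1250, 0.1877, 0.1702], E[r] = 1.4009, γ^t·E[r] = 0.717250, running G = 3.781000
t=4: π = [0.2021, 0.1650, 0.1502, 0.1250, 0.1879, 0.1697], E[r] = 1.4004, γ^t·E[r] = 0.573588, running G = 4.354588
t=5: π = [0.2021, 0.1650, 0.1503, 0.1250, 0.1879, 0.1697], E[r] = 1.4002, γ^t·E[r] = 0.458821, running G = 4.813409
t=6: π = [0.2021, 0.1650, 0.1503, 0.1250, 0.1879, 0.1697], E[r] = 1.4002, γ^t·E[r] = 0.367053, running G = 5.180462
t=7: π = [0.2021, 0.1650, 0.1503, 0.1250, 0.1879, 0.1697], E[r] = 1.4002, γ^t·E[r] = 0.293643, running G = 5.474105

G = 5.4741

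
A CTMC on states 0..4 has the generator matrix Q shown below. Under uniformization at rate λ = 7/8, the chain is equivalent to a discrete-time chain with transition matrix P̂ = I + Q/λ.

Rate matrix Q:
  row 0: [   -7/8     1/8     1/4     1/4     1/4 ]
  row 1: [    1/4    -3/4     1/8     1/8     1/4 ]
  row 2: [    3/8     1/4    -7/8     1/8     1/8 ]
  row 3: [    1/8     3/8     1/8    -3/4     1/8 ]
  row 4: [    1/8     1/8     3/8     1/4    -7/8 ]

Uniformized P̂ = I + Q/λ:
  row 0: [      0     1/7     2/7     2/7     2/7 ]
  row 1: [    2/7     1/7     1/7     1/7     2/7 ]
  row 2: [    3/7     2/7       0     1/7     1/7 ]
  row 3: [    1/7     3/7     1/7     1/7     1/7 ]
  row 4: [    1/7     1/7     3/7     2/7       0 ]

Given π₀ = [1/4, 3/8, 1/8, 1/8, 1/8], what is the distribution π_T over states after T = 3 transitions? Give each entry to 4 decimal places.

π = [0.2052, 0.2296, 0.1902, 0.1953, 0.1797]

t=0: π = [0.2500, 0.3750, 0.1250, 0.1250, 0.1250]
t=1: π = [0.1964, 0.1964, 0.1964, 0.1964, 0.2143]
t=2: π = [0.1990, 0.2270, 0.2041, 0.2015, 0.1684]
t=3: π = [0.2052, 0.2296, 0.1902, 0.1953, 0.1797]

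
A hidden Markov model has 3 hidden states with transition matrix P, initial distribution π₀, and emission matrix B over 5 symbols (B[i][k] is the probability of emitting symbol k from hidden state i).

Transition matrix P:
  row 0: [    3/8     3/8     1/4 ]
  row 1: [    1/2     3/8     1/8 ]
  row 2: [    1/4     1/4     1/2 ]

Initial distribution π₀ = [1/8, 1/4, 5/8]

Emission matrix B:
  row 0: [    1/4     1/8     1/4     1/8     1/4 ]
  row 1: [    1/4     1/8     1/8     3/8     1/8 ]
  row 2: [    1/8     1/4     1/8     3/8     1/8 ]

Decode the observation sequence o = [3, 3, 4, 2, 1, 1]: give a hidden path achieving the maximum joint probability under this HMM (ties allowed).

path = [2, 2, 2, 2, 2, 2]

t=0: δ = [1.562e-02, 9.375e-02, 2.344e-01]  (obs o_0=3)
t=1: δ = [7.324e-03, 2.197e-02, 4.395e-02]  ψ = [2, 2, 2]  (obs o_1=3)
t=2: δ = [2.747e-03, 1.373e-03, 2.747e-03]  ψ = [1, 2, 2]  (obs o_2=4)
t=3: δ = [2.575e-04, 1.287e-04, 1.717e-04]  ψ = [0, 0, 2]  (obs o_3=2)
t=4: δ = [1.207e-05, 1.207e-05, 2.146e-05]  ψ = [0, 0, 2]  (obs o_4=1)
t=5: δ = [7.544e-07, 6.706e-07, 2.682e-06]  ψ = [1, 2, 2]  (obs o_5=1)
backtrack: best end state = 2; path = [2, 2, 2, 2, 2, 2]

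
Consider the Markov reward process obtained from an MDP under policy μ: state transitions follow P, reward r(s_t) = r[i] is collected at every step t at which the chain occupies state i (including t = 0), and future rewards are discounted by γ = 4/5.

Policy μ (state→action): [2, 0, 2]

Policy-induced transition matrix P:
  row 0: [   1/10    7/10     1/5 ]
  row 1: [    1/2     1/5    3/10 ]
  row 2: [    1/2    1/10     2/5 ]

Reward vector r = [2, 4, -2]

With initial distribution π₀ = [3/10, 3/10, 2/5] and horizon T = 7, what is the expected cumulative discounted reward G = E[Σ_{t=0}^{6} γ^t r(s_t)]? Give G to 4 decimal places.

G = 5.3917

t=0: π = [0.3000, 0.3000, 0.4000], E[r] = 1.0000, γ^t·E[r] = 1.000000, running G = 1.000000
t=1: π = [0.3800, 0.3100, 0.3100], E[r] = 1.3800, γ^t·E[r] = 1.104000, running G = 2.104000
t=2: π = [0.3480, 0.3590, 0.2930], E[r] = 1.5460, γ^t·E[r] = 0.989440, running G = 3.093440
t=3: π = [0.3608, 0.3447, 0.2945], E[r] = 1.5114, γ^t·E[r] = 0.773837, running G = 3.867277
t=4: π = [0.3557, 0.3510, 0.2934], E[r] = 1.5284, γ^t·E[r] = 0.626041, running G = 4.493318
t=5: π = [0.3577, 0.3485, 0.2938], E[r] = 1.5219, γ^t·E[r] = 0.498706, running G = 4.992024
t=6: π = [0.3569, 0.3495, 0.2936], E[r] = 1.5246, γ^t·E[r] = 0.399654, running G = 5.391677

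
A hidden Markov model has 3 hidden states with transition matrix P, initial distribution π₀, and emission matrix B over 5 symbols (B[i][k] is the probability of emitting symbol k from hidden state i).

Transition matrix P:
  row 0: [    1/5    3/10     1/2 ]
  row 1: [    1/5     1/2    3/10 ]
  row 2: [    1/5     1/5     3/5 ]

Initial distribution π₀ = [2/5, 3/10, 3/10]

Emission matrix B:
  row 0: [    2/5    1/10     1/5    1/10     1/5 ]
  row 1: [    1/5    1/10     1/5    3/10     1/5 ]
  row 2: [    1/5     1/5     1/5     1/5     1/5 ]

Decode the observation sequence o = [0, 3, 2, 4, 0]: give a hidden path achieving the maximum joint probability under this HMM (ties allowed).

path = [0, 2, 2, 2, 2]

t=0: δ = [1.600e-01, 6.000e-02, 6.000e-02]  (obs o_0=0)
t=1: δ = [3.200e-03, 1.440e-02, 1.600e-02]  ψ = [0, 0, 0]  (obs o_1=3)
t=2: δ = [6.400e-04, 1.440e-03, 1.920e-03]  ψ = [2, 1, 2]  (obs o_2=2)
t=3: δ = [7.680e-05, 1.440e-04, 2.304e-04]  ψ = [2, 1, 2]  (obs o_3=4)
t=4: δ = [1.843e-05, 1.440e-05, 2.765e-05]  ψ = [2, 1, 2]  (obs o_4=0)
backtrack: best end state = 2; path = [0, 2, 2, 2, 2]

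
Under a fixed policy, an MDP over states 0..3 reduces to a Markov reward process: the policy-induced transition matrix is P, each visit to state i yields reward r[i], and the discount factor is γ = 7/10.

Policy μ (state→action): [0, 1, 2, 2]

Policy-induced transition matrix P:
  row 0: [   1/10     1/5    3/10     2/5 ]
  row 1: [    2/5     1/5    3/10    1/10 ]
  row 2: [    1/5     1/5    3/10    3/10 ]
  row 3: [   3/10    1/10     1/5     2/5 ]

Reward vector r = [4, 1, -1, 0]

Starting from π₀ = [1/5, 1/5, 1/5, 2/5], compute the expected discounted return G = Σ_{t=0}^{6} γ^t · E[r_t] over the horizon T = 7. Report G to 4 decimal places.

G = 2.6293

t=0: π = [0.2000, 0.2000, 0.2000, 0.4000], E[r] = 0.8000, γ^t·E[r] = 0.800000, running G = 0.800000
t=1: π = [0.2600, 0.1600, 0.2600, 0.3200], E[r] = 0.9400, γ^t·E[r] = 0.658000, running G = 1.458000
t=2: π = [0.2380, 0.1680, 0.2680, 0.3260], E[r] = 0.8520, γ^t·E[r] = 0.417480, running G = 1.875480
t=3: π = [0.2424, 0.1674, 0.2674, 0.3228], E[r] = 0.8696, γ^t·E[r] = 0.298273, running G = 2.173753
t=4: π = [0.2415, 0.1677, 0.2677, 0.3230], E[r] = 0.8661, γ^t·E[r] = 0.207946, running G = 2.381699
t=5: π = [0.2417, 0.1677, 0.2677, 0.3229], E[r] = 0.8668, γ^t·E[r] = 0.145680, running G = 2.527379
t=6: π = [0.2417, 0.1677, 0.2677, 0.3229], E[r] = 0.8666, γ^t·E[r] = 0.101960, running G = 2.629339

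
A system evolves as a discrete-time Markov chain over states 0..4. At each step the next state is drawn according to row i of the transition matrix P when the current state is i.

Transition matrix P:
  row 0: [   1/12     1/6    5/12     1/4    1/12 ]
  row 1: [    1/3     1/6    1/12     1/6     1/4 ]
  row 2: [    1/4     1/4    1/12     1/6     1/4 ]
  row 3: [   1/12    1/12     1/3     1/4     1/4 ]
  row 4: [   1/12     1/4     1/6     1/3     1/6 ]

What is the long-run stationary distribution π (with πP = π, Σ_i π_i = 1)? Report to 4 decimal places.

Balance equations π_j = Σ_i π_i·P[i][j]:
  π_0 = 1/12·π_0 + 1/3·π_1 + 1/4·π_2 + 1/12·π_3 + 1/12·π_4
  π_1 = 1/6·π_0 + 1/6·π_1 + 1/4·π_2 + 1/12·π_3 + 1/4·π_4
  π_2 = 5/12·π_0 + 1/12·π_1 + 1/12·π_2 + 1/3·π_3 + 1/6·π_4
  π_3 = 1/4·π_0 + 1/6·π_1 + 1/6·π_2 + 1/4·π_3 + 1/3·π_4
  normalize: π_0 + π_1 + π_2 + π_3 + π_4 = 1
Solving the linear system gives exactly π = [4252/25849, 4707/25849, 5527/25849, 6052/25849, 5311/25849].

π = [0.1645, 0.1821, 0.2138, 0.2341, 0.2055]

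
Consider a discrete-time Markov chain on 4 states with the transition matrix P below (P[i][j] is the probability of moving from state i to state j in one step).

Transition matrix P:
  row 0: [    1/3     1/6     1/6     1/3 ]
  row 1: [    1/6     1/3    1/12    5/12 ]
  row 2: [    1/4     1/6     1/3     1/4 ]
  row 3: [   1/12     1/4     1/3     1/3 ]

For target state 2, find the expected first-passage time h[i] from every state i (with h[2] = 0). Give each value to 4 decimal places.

h = [4.8571, 5.2653, 0.0000, 4.0816]

First-step conditioning: h[2] = 0; for i ≠ 2, h[i] = 1 + Σ_k P[i][k]·h[k].
  h[0] = 1 + 1/3·h[0] + 1/6·h[1] + 1/3·h[3]
  h[1] = 1 + 1/6·h[0] + 1/3·h[1] + 5/12·h[3]
  h[3] = 1 + 1/12·h[0] + 1/4·h[1] + 1/3·h[3]
Solving the 3×3 linear system over states ≠ 2 gives exactly h = [34/7, 258/49, 0, 200/49] (h[2] = 0 is the target).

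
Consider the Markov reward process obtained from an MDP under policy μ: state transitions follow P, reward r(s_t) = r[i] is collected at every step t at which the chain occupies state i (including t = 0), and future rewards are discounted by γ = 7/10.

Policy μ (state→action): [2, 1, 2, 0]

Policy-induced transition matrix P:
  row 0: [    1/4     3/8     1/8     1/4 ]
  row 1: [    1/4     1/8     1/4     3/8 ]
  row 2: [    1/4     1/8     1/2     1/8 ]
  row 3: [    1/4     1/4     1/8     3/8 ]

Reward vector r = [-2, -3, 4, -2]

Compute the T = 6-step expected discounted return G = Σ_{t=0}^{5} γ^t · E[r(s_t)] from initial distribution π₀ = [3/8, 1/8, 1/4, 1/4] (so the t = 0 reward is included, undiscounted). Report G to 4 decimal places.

G = -2.1547

t=0: π = [0.3750, 0.1250, 0.2500, 0.2500], E[r] = -0.6250, γ^t·E[r] = -0.625000, running G = -0.625000
t=1: π = [0.2500, 0.2500, 0.2344, 0.2656], E[r] = -0.8438, γ^t·E[r] = -0.590625, running G = -1.215625
t=2: π = [0.2500, 0.2207, 0.2441, 0.2852], E[r] = -0.7559, γ^t·E[r] = -0.370371, running G = -1.585996
t=3: π = [0.2500, 0.2231, 0.2441, 0.2827], E[r] = -0.7583, γ^t·E[r] = -0.260097, running G = -1.846093
t=4: π = [0.2500, 0.2228, 0.2444, 0.2827], E[r] = -0.7562, γ^t·E[r] = -0.181555, running G = -2.027648
t=5: π = [0.2500, 0.2228, 0.2445, 0.2826], E[r] = -0.7557, γ^t·E[r] = -0.127012, running G = -2.154660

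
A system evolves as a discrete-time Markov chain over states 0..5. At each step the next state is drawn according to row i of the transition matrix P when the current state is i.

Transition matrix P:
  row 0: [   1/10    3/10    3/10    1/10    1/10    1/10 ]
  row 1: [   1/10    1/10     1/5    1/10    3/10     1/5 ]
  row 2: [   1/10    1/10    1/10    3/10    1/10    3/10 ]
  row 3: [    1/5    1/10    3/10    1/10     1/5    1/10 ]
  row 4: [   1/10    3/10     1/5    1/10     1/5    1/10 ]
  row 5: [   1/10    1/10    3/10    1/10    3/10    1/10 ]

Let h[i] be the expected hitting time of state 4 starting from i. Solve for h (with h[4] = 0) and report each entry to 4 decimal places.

First-step conditioning: h[4] = 0; for i ≠ 4, h[i] = 1 + Σ_k P[i][k]·h[k].
  h[0] = 1 + 1/10·h[0] + 3/10·h[1] + 3/10·h[2] + 1/10·h[3] + 1/10·h[5]
  h[1] = 1 + 1/10·h[0] + 1/10·h[1] + 1/5·h[2] + 1/10·h[3] + 1/5·h[5]
  h[2] = 1 + 1/10·h[0] + 1/10·h[1] + 1/10·h[2] + 3/10·h[3] + 3/10·h[5]
  h[3] = 1 + 1/5·h[0] + 1/10·h[1] + 3/10·h[2] + 1/10·h[3] + 1/10·h[5]
  h[5] = 1 + 1/10·h[0] + 1/10·h[1] + 3/10·h[2] + 1/10·h[3] + 1/10·h[5]
Solving the 5×5 linear system over states ≠ 4 gives exactly h = [35900/6431, 29450/6431, 35610/6431, 33600/6431, 0, 30010/6431] (h[4] = 0 is the target).

h = [5.5823, 4.5794, 5.5372, 5.2247, 0.0000, 4.6665]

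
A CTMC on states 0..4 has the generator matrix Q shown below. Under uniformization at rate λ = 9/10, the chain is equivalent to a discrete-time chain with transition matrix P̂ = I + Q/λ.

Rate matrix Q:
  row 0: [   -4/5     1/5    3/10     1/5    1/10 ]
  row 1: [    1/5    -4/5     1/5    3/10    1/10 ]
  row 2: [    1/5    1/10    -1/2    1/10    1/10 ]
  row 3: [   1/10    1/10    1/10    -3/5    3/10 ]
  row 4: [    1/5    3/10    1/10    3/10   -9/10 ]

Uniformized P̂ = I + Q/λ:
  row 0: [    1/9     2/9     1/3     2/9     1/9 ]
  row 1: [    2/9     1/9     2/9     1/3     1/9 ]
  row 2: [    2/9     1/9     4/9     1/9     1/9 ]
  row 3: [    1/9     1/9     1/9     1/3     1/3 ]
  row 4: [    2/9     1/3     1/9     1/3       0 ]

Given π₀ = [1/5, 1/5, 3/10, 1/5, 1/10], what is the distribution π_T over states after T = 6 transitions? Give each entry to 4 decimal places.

t=0: π = [0.2000, 0.2000, 0.3000, 0.2000, 0.1000]
t=1: π = [0.1778, 0.1556, 0.2778, 0.2444, 0.1444]
t=2: π = [0.1753, 0.1630, 0.2605, 0.2519, 0.1494]
t=3: π = [0.1748, 0.1638, 0.2550, 0.2560, 0.1505]
t=4: π = [0.1744, 0.1640, 0.2531, 0.2572, 0.1513]
t=5: π = [0.1743, 0.1641, 0.2525, 0.2577, 0.1515]
t=6: π = [0.1742, 0.1641, 0.2522, 0.2579, 0.1515]

π = [0.1742, 0.1641, 0.2522, 0.2579, 0.1515]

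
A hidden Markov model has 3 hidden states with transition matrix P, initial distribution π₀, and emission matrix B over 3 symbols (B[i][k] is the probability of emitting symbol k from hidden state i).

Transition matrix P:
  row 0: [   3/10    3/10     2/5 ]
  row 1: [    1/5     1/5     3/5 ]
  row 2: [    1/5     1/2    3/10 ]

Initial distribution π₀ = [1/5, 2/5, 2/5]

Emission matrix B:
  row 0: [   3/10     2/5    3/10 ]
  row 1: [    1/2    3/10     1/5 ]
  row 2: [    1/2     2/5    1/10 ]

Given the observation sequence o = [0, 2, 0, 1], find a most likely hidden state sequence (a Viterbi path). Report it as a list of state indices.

path = [2, 1, 2, 1]

t=0: δ = [6.000e-02, 2.000e-01, 2.000e-01]  (obs o_0=0)
t=1: δ = [1.200e-02, 2.000e-02, 1.200e-02]  ψ = [1, 2, 1]  (obs o_1=2)
t=2: δ = [1.200e-03, 3.000e-03, 6.000e-03]  ψ = [1, 2, 1]  (obs o_2=0)
t=3: δ = [4.800e-04, 9.000e-04, 7.200e-04]  ψ = [2, 2, 1]  (obs o_3=1)
backtrack: best end state = 1; path = [2, 1, 2, 1]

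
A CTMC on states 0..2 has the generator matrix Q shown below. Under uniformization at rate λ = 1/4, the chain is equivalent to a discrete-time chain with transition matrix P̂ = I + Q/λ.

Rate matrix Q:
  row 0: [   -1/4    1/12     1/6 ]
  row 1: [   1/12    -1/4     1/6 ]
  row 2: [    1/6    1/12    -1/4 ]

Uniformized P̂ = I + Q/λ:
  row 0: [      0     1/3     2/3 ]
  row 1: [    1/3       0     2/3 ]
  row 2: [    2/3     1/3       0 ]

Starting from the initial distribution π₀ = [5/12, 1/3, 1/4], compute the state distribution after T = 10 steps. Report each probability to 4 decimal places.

π = [0.3526, 0.2500, 0.3974]

t=0: π = [0.4167, 0.3333, 0.2500]
t=1: π = [0.2778, 0.2222, 0.5000]
t=2: π = [0.4074, 0.2593, 0.3333]
t=3: π = [0.3086, 0.2469, 0.4444]
t=4: π = [0.3786, 0.2510, 0.3704]
t=5: π = [0.3306, 0.2497, 0.4198]
t=6: π = [0.3631, 0.2501, 0.3868]
t=7: π = [0.3413, 0.2500, 0.4088]
t=8: π = [0.3558, 0.2500, 0.3941]
t=9: π = [0.3461, 0.2500, 0.4039]
t=10: π = [0.3526, 0.2500, 0.3974]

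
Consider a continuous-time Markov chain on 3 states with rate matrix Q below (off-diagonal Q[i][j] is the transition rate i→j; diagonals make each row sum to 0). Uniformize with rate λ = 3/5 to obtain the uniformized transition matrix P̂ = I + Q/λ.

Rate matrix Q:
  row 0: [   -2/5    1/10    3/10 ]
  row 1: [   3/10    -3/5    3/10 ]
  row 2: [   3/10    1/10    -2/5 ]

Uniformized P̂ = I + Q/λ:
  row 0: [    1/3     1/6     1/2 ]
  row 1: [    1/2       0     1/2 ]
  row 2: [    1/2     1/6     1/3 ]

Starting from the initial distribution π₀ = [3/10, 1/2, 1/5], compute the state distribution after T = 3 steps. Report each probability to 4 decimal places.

π = [0.4292, 0.1412, 0.4296]

t=0: π = [0.3000, 0.5000, 0.2000]
t=1: π = [0.4500, 0.0833, 0.4667]
t=2: π = [0.4250, 0.1528, 0.4222]
t=3: π = [0.4292, 0.1412, 0.4296]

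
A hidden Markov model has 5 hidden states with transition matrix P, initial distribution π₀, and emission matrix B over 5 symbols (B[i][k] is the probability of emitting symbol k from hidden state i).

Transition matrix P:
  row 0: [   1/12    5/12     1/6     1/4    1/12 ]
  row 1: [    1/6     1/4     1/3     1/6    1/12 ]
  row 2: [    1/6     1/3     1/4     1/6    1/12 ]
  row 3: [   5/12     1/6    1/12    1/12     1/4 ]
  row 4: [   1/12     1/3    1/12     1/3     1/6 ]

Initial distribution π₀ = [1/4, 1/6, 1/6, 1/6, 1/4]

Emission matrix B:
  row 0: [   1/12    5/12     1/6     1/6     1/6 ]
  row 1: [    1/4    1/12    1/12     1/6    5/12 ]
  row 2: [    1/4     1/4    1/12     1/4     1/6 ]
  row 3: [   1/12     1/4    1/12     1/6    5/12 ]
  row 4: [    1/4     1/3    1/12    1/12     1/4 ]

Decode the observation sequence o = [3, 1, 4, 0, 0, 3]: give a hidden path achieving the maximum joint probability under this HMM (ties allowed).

t=0: δ = [4.167e-02, 2.778e-02, 4.167e-02, 2.778e-02, 2.083e-02]  (obs o_0=3)
t=1: δ = [4.823e-03, 1.447e-03, 2.604e-03, 2.604e-03, 2.315e-03]  ψ = [3, 0, 2, 0, 3]  (obs o_1=1)
t=2: δ = [1.808e-04, 8.372e-04, 1.340e-04, 5.023e-04, 1.628e-04]  ψ = [3, 0, 0, 0, 3]  (obs o_2=4)
t=3: δ = [1.744e-05, 5.233e-05, 6.977e-05, 1.163e-05, 3.140e-05]  ψ = [3, 1, 1, 1, 3]  (obs o_3=0)
t=4: δ = [9.690e-07, 5.814e-06, 4.361e-06, 9.690e-07, 1.454e-06]  ψ = [2, 2, 1, 2, 2]  (obs o_4=0)
t=5: δ = [1.615e-07, 2.423e-07, 4.845e-07, 1.615e-07, 4.038e-08]  ψ = [1, 1, 1, 1, 1]  (obs o_5=3)
backtrack: best end state = 2; path = [3, 0, 1, 2, 1, 2]

path = [3, 0, 1, 2, 1, 2]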